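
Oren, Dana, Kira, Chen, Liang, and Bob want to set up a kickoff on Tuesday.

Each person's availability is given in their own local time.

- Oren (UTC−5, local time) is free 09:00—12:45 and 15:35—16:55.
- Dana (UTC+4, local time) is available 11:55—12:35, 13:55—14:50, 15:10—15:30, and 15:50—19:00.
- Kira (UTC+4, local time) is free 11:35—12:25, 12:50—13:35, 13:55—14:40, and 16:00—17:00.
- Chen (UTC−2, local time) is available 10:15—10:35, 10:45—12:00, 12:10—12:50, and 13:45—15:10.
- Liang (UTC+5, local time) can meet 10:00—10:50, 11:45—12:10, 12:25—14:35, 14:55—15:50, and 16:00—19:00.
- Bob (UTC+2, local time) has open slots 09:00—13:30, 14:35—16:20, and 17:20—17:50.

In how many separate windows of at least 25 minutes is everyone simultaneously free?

Oren → UTC: 14:00–17:45, 20:35–21:55.
Dana → UTC: 07:55–08:35, 09:55–10:50, 11:10–11:30, 11:50–15:00.
Kira → UTC: 07:35–08:25, 08:50–09:35, 09:55–10:40, 12:00–13:00.
Chen → UTC: 12:15–12:35, 12:45–14:00, 14:10–14:50, 15:45–17:10.
Liang → UTC: 05:00–05:50, 06:45–07:10, 07:25–09:35, 09:55–10:50, 11:00–14:00.
Bob → UTC: 07:00–11:30, 12:35–14:20, 15:20–15:50.
Oren ∩ Dana: 14:00–15:00.
Oren ∩ Dana ∩ Kira: (none).
Oren ∩ Dana ∩ Kira ∩ Chen: (none).
Oren ∩ Dana ∩ Kira ∩ Chen ∩ Liang: (none).
Oren ∩ Dana ∩ Kira ∩ Chen ∩ Liang ∩ Bob: (none).
Windows ≥ 25 min: (none).
That's 0 windows.

0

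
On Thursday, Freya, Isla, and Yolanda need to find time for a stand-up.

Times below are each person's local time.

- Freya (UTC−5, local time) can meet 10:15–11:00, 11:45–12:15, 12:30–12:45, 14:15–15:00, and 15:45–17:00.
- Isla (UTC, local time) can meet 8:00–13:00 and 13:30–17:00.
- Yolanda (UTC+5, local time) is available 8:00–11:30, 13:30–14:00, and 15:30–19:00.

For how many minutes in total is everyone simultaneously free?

0 minutes

Freya → UTC: 15:15–16:00, 16:45–17:15, 17:30–17:45, 19:15–20:00, 20:45–22:00.
Isla → UTC: 08:00–13:00, 13:30–17:00.
Yolanda → UTC: 03:00–06:30, 08:30–09:00, 10:30–14:00.
Freya ∩ Isla: 15:15–16:00, 16:45–17:00.
Freya ∩ Isla ∩ Yolanda: (none).
Total common minutes: 0.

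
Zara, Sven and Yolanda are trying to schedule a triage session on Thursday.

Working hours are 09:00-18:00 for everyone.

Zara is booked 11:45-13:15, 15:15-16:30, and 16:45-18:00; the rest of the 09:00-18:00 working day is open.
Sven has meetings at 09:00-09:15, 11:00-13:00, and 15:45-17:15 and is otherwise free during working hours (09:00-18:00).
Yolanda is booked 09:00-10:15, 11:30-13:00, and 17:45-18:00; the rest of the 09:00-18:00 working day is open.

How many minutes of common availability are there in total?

Zara free within 09:00–18:00: 09:00–11:45, 13:15–15:15, 16:30–16:45.
Sven free within 09:00–18:00: 09:15–11:00, 13:00–15:45, 17:15–18:00.
Yolanda free within 09:00–18:00: 10:15–11:30, 13:00–17:45.
Zara ∩ Sven: 09:15–11:00, 13:15–15:15.
Zara ∩ Sven ∩ Yolanda: 10:15–11:00, 13:15–15:15.
Total common minutes: 45 + 120 = 165.

165 minutes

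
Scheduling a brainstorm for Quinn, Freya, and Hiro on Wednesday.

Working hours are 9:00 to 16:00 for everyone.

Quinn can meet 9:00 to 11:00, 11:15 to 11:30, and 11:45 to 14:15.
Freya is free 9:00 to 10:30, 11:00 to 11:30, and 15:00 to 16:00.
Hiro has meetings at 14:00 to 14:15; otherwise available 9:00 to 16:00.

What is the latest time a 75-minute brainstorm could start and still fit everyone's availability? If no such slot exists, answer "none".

09:15

Hiro free within 09:00–16:00: 09:00–14:00, 14:15–16:00.
Quinn ∩ Freya: 09:00–10:30, 11:15–11:30.
Quinn ∩ Freya ∩ Hiro: 09:00–10:30, 11:15–11:30.
Windows ≥ 75 min: 09:00–10:30.
Latest start in the last window 09:00–10:30 is 10:30 − 75 min = 09:15.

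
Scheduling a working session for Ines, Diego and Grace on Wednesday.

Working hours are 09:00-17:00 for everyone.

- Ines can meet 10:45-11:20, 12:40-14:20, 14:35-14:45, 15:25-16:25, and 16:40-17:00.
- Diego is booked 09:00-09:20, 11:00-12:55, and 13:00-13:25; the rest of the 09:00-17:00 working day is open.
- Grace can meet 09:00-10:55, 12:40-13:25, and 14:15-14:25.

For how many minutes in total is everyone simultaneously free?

Diego free within 09:00–17:00: 09:20–11:00, 12:55–13:00, 13:25–17:00.
Ines ∩ Diego: 10:45–11:00, 12:55–13:00, 13:25–14:20, 14:35–14:45, 15:25–16:25, 16:40–17:00.
Ines ∩ Diego ∩ Grace: 10:45–10:55, 12:55–13:00, 14:15–14:20.
Total common minutes: 10 + 5 + 5 = 20.

20 minutes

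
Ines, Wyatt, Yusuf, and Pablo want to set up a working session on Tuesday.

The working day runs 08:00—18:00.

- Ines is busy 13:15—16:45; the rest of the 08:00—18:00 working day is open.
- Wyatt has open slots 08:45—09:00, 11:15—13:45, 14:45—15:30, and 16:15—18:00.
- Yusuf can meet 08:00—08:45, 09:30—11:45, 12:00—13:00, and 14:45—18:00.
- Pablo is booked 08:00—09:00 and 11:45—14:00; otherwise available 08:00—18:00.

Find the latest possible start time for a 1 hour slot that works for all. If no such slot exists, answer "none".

Ines free within 08:00–18:00: 08:00–13:15, 16:45–18:00.
Pablo free within 08:00–18:00: 09:00–11:45, 14:00–18:00.
Ines ∩ Wyatt: 08:45–09:00, 11:15–13:15, 16:45–18:00.
Ines ∩ Wyatt ∩ Yusuf: 11:15–11:45, 12:00–13:00, 16:45–18:00.
Ines ∩ Wyatt ∩ Yusuf ∩ Pablo: 11:15–11:45, 16:45–18:00.
Windows ≥ 60 min: 16:45–18:00.
Latest start in the last window 16:45–18:00 is 18:00 − 60 min = 17:00.

17:00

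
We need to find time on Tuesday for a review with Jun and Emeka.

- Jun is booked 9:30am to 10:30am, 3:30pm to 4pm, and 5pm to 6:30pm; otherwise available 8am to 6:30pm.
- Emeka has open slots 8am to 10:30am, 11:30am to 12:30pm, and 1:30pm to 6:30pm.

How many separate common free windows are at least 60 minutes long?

Jun free within 08:00–18:30: 08:00–09:30, 10:30–15:30, 16:00–17:00.
Jun ∩ Emeka: 08:00–09:30, 11:30–12:30, 13:30–15:30, 16:00–17:00.
Windows ≥ 60 min: 08:00–09:30, 11:30–12:30, 13:30–15:30, 16:00–17:00.
That's 4 windows.

4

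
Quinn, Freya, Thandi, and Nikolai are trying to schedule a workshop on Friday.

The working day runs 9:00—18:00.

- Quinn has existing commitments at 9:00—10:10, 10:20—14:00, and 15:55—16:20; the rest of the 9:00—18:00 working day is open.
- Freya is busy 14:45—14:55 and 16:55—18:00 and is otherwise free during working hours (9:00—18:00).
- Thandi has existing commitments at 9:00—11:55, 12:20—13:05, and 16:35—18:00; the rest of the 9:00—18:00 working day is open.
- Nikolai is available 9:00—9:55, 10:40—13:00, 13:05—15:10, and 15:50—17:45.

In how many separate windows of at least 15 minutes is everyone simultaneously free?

Quinn free within 09:00–18:00: 10:10–10:20, 14:00–15:55, 16:20–18:00.
Freya free within 09:00–18:00: 09:00–14:45, 14:55–16:55.
Thandi free within 09:00–18:00: 11:55–12:20, 13:05–16:35.
Quinn ∩ Freya: 10:10–10:20, 14:00–14:45, 14:55–15:55, 16:20–16:55.
Quinn ∩ Freya ∩ Thandi: 14:00–14:45, 14:55–15:55, 16:20–16:35.
Quinn ∩ Freya ∩ Thandi ∩ Nikolai: 14:00–14:45, 14:55–15:10, 15:50–15:55, 16:20–16:35.
Windows ≥ 15 min: 14:00–14:45, 14:55–15:10, 16:20–16:35.
That's 3 windows.

3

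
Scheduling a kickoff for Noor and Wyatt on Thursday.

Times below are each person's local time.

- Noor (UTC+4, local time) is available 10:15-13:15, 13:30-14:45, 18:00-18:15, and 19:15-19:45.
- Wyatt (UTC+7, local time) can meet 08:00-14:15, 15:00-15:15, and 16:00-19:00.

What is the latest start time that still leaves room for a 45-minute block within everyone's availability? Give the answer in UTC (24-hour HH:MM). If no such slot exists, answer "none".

10:00

Noor → UTC: 06:15–09:15, 09:30–10:45, 14:00–14:15, 15:15–15:45.
Wyatt → UTC: 01:00–07:15, 08:00–08:15, 09:00–12:00.
Noor ∩ Wyatt: 06:15–07:15, 08:00–08:15, 09:00–09:15, 09:30–10:45.
Windows ≥ 45 min: 06:15–07:15, 09:30–10:45.
Latest start in the last window 09:30–10:45 is 10:45 − 45 min = 10:00.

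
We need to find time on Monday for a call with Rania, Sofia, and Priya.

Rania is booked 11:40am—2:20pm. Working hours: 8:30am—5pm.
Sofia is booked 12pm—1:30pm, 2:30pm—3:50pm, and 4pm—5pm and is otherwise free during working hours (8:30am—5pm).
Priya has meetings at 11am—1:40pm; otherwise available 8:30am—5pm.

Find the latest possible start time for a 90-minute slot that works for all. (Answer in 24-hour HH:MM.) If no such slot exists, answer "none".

Rania free within 08:30–17:00: 08:30–11:40, 14:20–17:00.
Sofia free within 08:30–17:00: 08:30–12:00, 13:30–14:30, 15:50–16:00.
Priya free within 08:30–17:00: 08:30–11:00, 13:40–17:00.
Rania ∩ Sofia: 08:30–11:40, 14:20–14:30, 15:50–16:00.
Rania ∩ Sofia ∩ Priya: 08:30–11:00, 14:20–14:30, 15:50–16:00.
Windows ≥ 90 min: 08:30–11:00.
Latest start in the last window 08:30–11:00 is 11:00 − 90 min = 09:30.

09:30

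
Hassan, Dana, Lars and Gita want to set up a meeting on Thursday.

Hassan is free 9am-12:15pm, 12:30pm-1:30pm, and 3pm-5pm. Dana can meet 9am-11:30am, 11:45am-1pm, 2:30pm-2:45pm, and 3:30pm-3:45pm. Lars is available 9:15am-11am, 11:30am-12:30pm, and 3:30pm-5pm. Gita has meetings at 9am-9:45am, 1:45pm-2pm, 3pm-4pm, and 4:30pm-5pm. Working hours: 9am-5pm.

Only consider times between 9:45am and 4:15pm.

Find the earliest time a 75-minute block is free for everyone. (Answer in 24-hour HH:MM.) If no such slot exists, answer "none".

09:45

Gita free within 09:00–17:00: 09:45–13:45, 14:00–15:00, 16:00–16:30.
Hassan ∩ Dana: 09:00–11:30, 11:45–12:15, 12:30–13:00, 15:30–15:45.
Hassan ∩ Dana ∩ Lars: 09:15–11:00, 11:45–12:15, 15:30–15:45.
Hassan ∩ Dana ∩ Lars ∩ Gita: 09:45–11:00, 11:45–12:15.
Restricted to 09:45–16:15: 09:45–11:00, 11:45–12:15.
Windows ≥ 75 min: 09:45–11:00.
Earliest such window starts at 09:45.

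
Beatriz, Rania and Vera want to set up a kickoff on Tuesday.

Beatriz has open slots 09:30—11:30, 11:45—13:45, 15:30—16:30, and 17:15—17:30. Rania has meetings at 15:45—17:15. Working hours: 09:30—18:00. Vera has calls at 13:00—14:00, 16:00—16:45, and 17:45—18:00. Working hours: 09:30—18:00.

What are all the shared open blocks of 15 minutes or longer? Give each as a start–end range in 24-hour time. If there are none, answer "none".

09:30–11:30, 11:45–13:00, 15:30–15:45, 17:15–17:30

Rania free within 09:30–18:00: 09:30–15:45, 17:15–18:00.
Vera free within 09:30–18:00: 09:30–13:00, 14:00–16:00, 16:45–17:45.
Beatriz ∩ Rania: 09:30–11:30, 11:45–13:45, 15:30–15:45, 17:15–17:30.
Beatriz ∩ Rania ∩ Vera: 09:30–11:30, 11:45–13:00, 15:30–15:45, 17:15–17:30.
Windows ≥ 15 min: 09:30–11:30, 11:45–13:00, 15:30–15:45, 17:15–17:30.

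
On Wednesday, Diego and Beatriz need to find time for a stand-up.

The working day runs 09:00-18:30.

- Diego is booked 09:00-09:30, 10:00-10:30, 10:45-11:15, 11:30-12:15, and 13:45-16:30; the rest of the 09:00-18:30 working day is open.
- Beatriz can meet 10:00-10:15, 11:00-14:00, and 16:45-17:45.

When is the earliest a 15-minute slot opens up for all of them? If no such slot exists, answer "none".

11:15

Diego free within 09:00–18:30: 09:30–10:00, 10:30–10:45, 11:15–11:30, 12:15–13:45, 16:30–18:30.
Diego ∩ Beatriz: 11:15–11:30, 12:15–13:45, 16:45–17:45.
Windows ≥ 15 min: 11:15–11:30, 12:15–13:45, 16:45–17:45.
Earliest such window starts at 11:15.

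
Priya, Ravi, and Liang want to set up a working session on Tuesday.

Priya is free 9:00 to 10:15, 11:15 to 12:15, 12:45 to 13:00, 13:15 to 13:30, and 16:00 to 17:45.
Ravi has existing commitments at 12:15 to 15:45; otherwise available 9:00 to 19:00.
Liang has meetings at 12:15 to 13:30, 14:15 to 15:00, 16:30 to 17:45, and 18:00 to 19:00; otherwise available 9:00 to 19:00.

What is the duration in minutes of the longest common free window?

Ravi free within 09:00–19:00: 09:00–12:15, 15:45–19:00.
Liang free within 09:00–19:00: 09:00–12:15, 13:30–14:15, 15:00–16:30, 17:45–18:00.
Priya ∩ Ravi: 09:00–10:15, 11:15–12:15, 16:00–17:45.
Priya ∩ Ravi ∩ Liang: 09:00–10:15, 11:15–12:15, 16:00–16:30.
Common window lengths: 75, 60, 30 min; longest is 75.

75 minutes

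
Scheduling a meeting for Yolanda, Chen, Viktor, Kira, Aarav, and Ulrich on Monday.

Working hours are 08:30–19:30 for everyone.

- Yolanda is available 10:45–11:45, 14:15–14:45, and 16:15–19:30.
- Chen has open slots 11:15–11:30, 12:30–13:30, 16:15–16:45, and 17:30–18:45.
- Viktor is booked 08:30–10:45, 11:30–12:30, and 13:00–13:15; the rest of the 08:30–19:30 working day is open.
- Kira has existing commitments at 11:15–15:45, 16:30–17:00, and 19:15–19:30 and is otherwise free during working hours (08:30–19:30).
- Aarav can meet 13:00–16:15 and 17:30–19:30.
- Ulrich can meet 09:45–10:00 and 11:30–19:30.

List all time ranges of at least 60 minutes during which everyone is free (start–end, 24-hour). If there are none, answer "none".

Viktor free within 08:30–19:30: 10:45–11:30, 12:30–13:00, 13:15–19:30.
Kira free within 08:30–19:30: 08:30–11:15, 15:45–16:30, 17:00–19:15.
Yolanda ∩ Chen: 11:15–11:30, 16:15–16:45, 17:30–18:45.
Yolanda ∩ Chen ∩ Viktor: 11:15–11:30, 16:15–16:45, 17:30–18:45.
Yolanda ∩ Chen ∩ Viktor ∩ Kira: 16:15–16:30, 17:30–18:45.
Yolanda ∩ Chen ∩ Viktor ∩ Kira ∩ Aarav: 17:30–18:45.
Yolanda ∩ Chen ∩ Viktor ∩ Kira ∩ Aarav ∩ Ulrich: 17:30–18:45.
Windows ≥ 60 min: 17:30–18:45.

17:30–18:45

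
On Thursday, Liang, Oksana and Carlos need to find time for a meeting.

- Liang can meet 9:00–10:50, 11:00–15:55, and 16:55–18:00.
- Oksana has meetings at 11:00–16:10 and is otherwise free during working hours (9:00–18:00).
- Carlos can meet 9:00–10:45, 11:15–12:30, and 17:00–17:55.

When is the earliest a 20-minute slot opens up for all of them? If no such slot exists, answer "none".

Oksana free within 09:00–18:00: 09:00–11:00, 16:10–18:00.
Liang ∩ Oksana: 09:00–10:50, 16:55–18:00.
Liang ∩ Oksana ∩ Carlos: 09:00–10:45, 17:00–17:55.
Windows ≥ 20 min: 09:00–10:45, 17:00–17:55.
Earliest such window starts at 09:00.

09:00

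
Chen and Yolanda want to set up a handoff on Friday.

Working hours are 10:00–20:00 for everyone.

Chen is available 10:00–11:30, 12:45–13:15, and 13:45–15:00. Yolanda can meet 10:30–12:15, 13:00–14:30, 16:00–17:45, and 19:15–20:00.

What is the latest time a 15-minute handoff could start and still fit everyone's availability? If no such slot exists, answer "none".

14:15

Chen ∩ Yolanda: 10:30–11:30, 13:00–13:15, 13:45–14:30.
Windows ≥ 15 min: 10:30–11:30, 13:00–13:15, 13:45–14:30.
Latest start in the last window 13:45–14:30 is 14:30 − 15 min = 14:15.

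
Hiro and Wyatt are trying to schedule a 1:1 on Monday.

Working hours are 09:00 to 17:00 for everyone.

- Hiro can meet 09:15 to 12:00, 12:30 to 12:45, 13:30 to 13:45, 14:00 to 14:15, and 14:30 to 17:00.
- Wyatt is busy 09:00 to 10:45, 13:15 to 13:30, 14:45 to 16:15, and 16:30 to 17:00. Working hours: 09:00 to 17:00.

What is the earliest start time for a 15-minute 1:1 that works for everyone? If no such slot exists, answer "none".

10:45

Wyatt free within 09:00–17:00: 10:45–13:15, 13:30–14:45, 16:15–16:30.
Hiro ∩ Wyatt: 10:45–12:00, 12:30–12:45, 13:30–13:45, 14:00–14:15, 14:30–14:45, 16:15–16:30.
Windows ≥ 15 min: 10:45–12:00, 12:30–12:45, 13:30–13:45, 14:00–14:15, 14:30–14:45, 16:15–16:30.
Earliest such window starts at 10:45.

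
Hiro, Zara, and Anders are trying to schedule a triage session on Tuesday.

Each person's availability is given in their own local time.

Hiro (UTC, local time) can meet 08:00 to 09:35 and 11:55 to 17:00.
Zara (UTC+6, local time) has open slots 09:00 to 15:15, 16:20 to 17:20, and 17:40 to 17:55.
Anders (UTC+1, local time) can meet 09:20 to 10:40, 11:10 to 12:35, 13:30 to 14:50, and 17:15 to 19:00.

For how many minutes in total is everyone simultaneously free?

Hiro → UTC: 08:00–09:35, 11:55–17:00.
Zara → UTC: 03:00–09:15, 10:20–11:20, 11:40–11:55.
Anders → UTC: 08:20–09:40, 10:10–11:35, 12:30–13:50, 16:15–18:00.
Hiro ∩ Zara: 08:00–09:15.
Hiro ∩ Zara ∩ Anders: 08:20–09:15.
Total common minutes: 55.

55 minutes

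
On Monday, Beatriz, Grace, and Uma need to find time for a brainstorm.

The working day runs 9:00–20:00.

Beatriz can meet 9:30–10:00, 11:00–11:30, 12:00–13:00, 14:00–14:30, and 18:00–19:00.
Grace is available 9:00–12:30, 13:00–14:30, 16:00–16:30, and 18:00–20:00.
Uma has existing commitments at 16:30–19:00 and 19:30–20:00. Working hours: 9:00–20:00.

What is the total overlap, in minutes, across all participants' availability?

120 minutes

Uma free within 09:00–20:00: 09:00–16:30, 19:00–19:30.
Beatriz ∩ Grace: 09:30–10:00, 11:00–11:30, 12:00–12:30, 14:00–14:30, 18:00–19:00.
Beatriz ∩ Grace ∩ Uma: 09:30–10:00, 11:00–11:30, 12:00–12:30, 14:00–14:30.
Total common minutes: 30 + 30 + 30 + 30 = 120.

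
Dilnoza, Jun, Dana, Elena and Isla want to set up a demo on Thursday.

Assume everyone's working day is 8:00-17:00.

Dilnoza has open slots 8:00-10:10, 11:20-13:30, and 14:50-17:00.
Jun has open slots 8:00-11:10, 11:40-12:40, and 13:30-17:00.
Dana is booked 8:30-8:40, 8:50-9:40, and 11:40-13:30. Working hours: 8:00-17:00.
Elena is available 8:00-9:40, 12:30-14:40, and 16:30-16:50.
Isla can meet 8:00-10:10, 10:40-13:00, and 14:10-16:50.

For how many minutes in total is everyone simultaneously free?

60 minutes

Dana free within 08:00–17:00: 08:00–08:30, 08:40–08:50, 09:40–11:40, 13:30–17:00.
Dilnoza ∩ Jun: 08:00–10:10, 11:40–12:40, 14:50–17:00.
Dilnoza ∩ Jun ∩ Dana: 08:00–08:30, 08:40–08:50, 09:40–10:10, 14:50–17:00.
Dilnoza ∩ Jun ∩ Dana ∩ Elena: 08:00–08:30, 08:40–08:50, 16:30–16:50.
Dilnoza ∩ Jun ∩ Dana ∩ Elena ∩ Isla: 08:00–08:30, 08:40–08:50, 16:30–16:50.
Total common minutes: 30 + 10 + 20 = 60.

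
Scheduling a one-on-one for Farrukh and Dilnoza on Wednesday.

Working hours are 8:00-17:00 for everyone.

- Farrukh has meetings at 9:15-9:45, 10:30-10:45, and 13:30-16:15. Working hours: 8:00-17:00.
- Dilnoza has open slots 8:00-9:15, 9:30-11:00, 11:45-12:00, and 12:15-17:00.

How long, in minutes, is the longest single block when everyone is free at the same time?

Farrukh free within 08:00–17:00: 08:00–09:15, 09:45–10:30, 10:45–13:30, 16:15–17:00.
Farrukh ∩ Dilnoza: 08:00–09:15, 09:45–10:30, 10:45–11:00, 11:45–12:00, 12:15–13:30, 16:15–17:00.
Common window lengths: 75, 45, 15, 15, 75, 45 min; longest is 75.

75 minutes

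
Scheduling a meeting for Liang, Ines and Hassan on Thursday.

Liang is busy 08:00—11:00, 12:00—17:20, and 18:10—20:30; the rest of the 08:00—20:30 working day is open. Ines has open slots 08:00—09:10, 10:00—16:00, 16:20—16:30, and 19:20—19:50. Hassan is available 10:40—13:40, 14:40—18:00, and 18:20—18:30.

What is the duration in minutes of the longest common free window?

Liang free within 08:00–20:30: 11:00–12:00, 17:20–18:10.
Liang ∩ Ines: 11:00–12:00.
Liang ∩ Ines ∩ Hassan: 11:00–12:00.
Single common window of 60 minutes.

60 minutes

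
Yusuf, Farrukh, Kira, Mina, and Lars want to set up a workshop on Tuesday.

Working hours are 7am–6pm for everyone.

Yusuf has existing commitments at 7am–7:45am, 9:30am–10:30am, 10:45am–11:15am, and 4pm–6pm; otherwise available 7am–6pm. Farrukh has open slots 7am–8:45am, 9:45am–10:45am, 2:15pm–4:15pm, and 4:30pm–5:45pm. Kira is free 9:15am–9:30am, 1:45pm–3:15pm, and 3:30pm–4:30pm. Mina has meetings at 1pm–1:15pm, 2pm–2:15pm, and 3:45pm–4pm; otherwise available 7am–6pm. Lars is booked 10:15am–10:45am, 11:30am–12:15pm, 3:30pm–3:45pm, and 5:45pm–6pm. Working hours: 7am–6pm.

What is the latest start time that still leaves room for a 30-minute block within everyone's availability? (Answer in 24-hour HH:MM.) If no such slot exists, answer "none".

Yusuf free within 07:00–18:00: 07:45–09:30, 10:30–10:45, 11:15–16:00.
Mina free within 07:00–18:00: 07:00–13:00, 13:15–14:00, 14:15–15:45, 16:00–18:00.
Lars free within 07:00–18:00: 07:00–10:15, 10:45–11:30, 12:15–15:30, 15:45–17:45.
Yusuf ∩ Farrukh: 07:45–08:45, 10:30–10:45, 14:15–16:00.
Yusuf ∩ Farrukh ∩ Kira: 14:15–15:15, 15:30–16:00.
Yusuf ∩ Farrukh ∩ Kira ∩ Mina: 14:15–15:15, 15:30–15:45.
Yusuf ∩ Farrukh ∩ Kira ∩ Mina ∩ Lars: 14:15–15:15.
Windows ≥ 30 min: 14:15–15:15.
Latest start in the last window 14:15–15:15 is 15:15 − 30 min = 14:45.

14:45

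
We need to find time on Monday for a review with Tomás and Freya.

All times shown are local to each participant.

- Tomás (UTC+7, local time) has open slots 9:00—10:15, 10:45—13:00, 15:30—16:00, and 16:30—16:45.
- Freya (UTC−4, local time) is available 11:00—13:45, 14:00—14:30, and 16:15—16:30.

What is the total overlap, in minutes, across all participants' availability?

0 minutes

Tomás → UTC: 02:00–03:15, 03:45–06:00, 08:30–09:00, 09:30–09:45.
Freya → UTC: 15:00–17:45, 18:00–18:30, 20:15–20:30.
Tomás ∩ Freya: (none).
Total common minutes: 0.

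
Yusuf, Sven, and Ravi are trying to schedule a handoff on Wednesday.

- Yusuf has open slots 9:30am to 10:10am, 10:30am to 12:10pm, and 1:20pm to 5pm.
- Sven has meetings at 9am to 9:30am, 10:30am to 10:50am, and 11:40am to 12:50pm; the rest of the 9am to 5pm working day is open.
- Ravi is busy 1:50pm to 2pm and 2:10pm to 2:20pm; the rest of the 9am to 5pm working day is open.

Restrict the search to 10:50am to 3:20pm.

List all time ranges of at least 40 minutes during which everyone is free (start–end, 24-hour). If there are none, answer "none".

Sven free within 09:00–17:00: 09:30–10:30, 10:50–11:40, 12:50–17:00.
Ravi free within 09:00–17:00: 09:00–13:50, 14:00–14:10, 14:20–17:00.
Yusuf ∩ Sven: 09:30–10:10, 10:50–11:40, 13:20–17:00.
Yusuf ∩ Sven ∩ Ravi: 09:30–10:10, 10:50–11:40, 13:20–13:50, 14:00–14:10, 14:20–17:00.
Restricted to 10:50–15:20: 10:50–11:40, 13:20–13:50, 14:00–14:10, 14:20–15:20.
Windows ≥ 40 min: 10:50–11:40, 14:20–15:20.

10:50–11:40, 14:20–15:20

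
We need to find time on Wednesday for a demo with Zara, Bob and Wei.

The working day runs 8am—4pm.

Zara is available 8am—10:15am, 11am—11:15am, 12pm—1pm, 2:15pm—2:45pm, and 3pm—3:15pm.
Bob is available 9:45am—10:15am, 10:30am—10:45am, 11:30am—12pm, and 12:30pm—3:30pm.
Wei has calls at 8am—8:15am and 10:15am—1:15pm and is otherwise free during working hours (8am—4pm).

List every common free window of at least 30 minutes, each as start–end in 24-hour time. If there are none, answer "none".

09:45–10:15, 14:15–14:45

Wei free within 08:00–16:00: 08:15–10:15, 13:15–16:00.
Zara ∩ Bob: 09:45–10:15, 12:30–13:00, 14:15–14:45, 15:00–15:15.
Zara ∩ Bob ∩ Wei: 09:45–10:15, 14:15–14:45, 15:00–15:15.
Windows ≥ 30 min: 09:45–10:15, 14:15–14:45.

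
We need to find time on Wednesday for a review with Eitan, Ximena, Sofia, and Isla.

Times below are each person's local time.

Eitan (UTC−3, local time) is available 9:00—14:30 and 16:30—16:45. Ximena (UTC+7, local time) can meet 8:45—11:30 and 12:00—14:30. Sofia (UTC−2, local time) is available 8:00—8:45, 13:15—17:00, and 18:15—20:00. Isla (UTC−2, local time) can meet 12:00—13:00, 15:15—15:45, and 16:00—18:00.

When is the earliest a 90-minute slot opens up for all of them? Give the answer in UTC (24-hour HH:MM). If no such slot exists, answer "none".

Eitan → UTC: 12:00–17:30, 19:30–19:45.
Ximena → UTC: 01:45–04:30, 05:00–07:30.
Sofia → UTC: 10:00–10:45, 15:15–19:00, 20:15–22:00.
Isla → UTC: 14:00–15:00, 17:15–17:45, 18:00–20:00.
Eitan ∩ Ximena: (none).
Eitan ∩ Ximena ∩ Sofia: (none).
Eitan ∩ Ximena ∩ Sofia ∩ Isla: (none).
Windows ≥ 90 min: (none).

none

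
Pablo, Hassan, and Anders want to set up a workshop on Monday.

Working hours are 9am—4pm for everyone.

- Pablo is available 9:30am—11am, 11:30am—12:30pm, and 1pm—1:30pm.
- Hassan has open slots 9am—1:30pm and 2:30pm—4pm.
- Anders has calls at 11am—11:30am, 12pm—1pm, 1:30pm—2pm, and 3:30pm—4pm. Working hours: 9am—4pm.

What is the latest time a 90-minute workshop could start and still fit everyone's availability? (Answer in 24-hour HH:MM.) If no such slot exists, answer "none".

09:30

Anders free within 09:00–16:00: 09:00–11:00, 11:30–12:00, 13:00–13:30, 14:00–15:30.
Pablo ∩ Hassan: 09:30–11:00, 11:30–12:30, 13:00–13:30.
Pablo ∩ Hassan ∩ Anders: 09:30–11:00, 11:30–12:00, 13:00–13:30.
Windows ≥ 90 min: 09:30–11:00.
Latest start in the last window 09:30–11:00 is 11:00 − 90 min = 09:30.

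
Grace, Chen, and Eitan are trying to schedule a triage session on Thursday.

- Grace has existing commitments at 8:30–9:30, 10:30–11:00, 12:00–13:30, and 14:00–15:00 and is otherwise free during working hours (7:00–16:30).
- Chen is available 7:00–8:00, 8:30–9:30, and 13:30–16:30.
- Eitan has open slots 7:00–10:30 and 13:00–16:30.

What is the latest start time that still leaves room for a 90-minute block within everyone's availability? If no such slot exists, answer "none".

Grace free within 07:00–16:30: 07:00–08:30, 09:30–10:30, 11:00–12:00, 13:30–14:00, 15:00–16:30.
Grace ∩ Chen: 07:00–08:00, 13:30–14:00, 15:00–16:30.
Grace ∩ Chen ∩ Eitan: 07:00–08:00, 13:30–14:00, 15:00–16:30.
Windows ≥ 90 min: 15:00–16:30.
Latest start in the last window 15:00–16:30 is 16:30 − 90 min = 15:00.

15:00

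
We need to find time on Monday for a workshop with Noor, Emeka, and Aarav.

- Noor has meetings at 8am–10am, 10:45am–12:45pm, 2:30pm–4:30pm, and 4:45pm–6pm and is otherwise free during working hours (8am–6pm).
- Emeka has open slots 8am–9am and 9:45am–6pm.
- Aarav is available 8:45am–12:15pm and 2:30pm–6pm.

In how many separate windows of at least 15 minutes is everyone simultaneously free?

2

Noor free within 08:00–18:00: 10:00–10:45, 12:45–14:30, 16:30–16:45.
Noor ∩ Emeka: 10:00–10:45, 12:45–14:30, 16:30–16:45.
Noor ∩ Emeka ∩ Aarav: 10:00–10:45, 16:30–16:45.
Windows ≥ 15 min: 10:00–10:45, 16:30–16:45.
That's 2 windows.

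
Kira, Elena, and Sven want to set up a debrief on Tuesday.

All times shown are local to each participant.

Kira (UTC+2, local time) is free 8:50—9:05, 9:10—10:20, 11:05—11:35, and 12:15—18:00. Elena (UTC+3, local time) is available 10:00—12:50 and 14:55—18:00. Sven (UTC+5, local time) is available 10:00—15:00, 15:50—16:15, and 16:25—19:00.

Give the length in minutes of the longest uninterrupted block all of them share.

Kira → UTC: 06:50–07:05, 07:10–08:20, 09:05–09:35, 10:15–16:00.
Elena → UTC: 07:00–09:50, 11:55–15:00.
Sven → UTC: 05:00–10:00, 10:50–11:15, 11:25–14:00.
Kira ∩ Elena: 07:00–07:05, 07:10–08:20, 09:05–09:35, 11:55–15:00.
Kira ∩ Elena ∩ Sven: 07:00–07:05, 07:10–08:20, 09:05–09:35, 11:55–14:00.
Common window lengths: 5, 70, 30, 125 min; longest is 125.

125 minutes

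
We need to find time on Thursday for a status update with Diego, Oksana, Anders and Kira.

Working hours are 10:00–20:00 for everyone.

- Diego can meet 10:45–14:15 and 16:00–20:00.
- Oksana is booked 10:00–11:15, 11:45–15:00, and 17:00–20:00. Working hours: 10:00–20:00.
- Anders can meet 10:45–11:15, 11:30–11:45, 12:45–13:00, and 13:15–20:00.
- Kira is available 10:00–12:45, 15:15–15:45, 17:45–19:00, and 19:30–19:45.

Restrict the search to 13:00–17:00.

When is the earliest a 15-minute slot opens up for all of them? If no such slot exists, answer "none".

Oksana free within 10:00–20:00: 11:15–11:45, 15:00–17:00.
Diego ∩ Oksana: 11:15–11:45, 16:00–17:00.
Diego ∩ Oksana ∩ Anders: 11:30–11:45, 16:00–17:00.
Diego ∩ Oksana ∩ Anders ∩ Kira: 11:30–11:45.
Restricted to 13:00–17:00: (none).
Windows ≥ 15 min: (none).

none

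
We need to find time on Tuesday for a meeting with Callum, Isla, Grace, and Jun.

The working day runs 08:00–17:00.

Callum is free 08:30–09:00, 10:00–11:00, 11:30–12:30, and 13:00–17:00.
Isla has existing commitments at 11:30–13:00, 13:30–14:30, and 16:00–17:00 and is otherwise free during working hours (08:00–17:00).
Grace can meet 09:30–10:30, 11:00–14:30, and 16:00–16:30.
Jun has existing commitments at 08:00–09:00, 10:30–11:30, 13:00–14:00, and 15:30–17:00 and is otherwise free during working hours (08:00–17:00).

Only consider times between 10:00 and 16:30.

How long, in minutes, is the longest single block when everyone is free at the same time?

Isla free within 08:00–17:00: 08:00–11:30, 13:00–13:30, 14:30–16:00.
Jun free within 08:00–17:00: 09:00–10:30, 11:30–13:00, 14:00–15:30.
Callum ∩ Isla: 08:30–09:00, 10:00–11:00, 13:00–13:30, 14:30–16:00.
Callum ∩ Isla ∩ Grace: 10:00–10:30, 13:00–13:30.
Callum ∩ Isla ∩ Grace ∩ Jun: 10:00–10:30.
Restricted to 10:00–16:30: 10:00–10:30.
Single common window of 30 minutes.

30 minutes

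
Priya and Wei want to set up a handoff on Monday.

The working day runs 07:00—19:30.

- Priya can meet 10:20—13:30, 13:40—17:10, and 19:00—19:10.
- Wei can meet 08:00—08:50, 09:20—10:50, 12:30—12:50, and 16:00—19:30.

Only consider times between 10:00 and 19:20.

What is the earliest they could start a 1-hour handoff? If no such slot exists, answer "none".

16:00

Priya ∩ Wei: 10:20–10:50, 12:30–12:50, 16:00–17:10, 19:00–19:10.
Restricted to 10:00–19:20: 10:20–10:50, 12:30–12:50, 16:00–17:10, 19:00–19:10.
Windows ≥ 60 min: 16:00–17:10.
Earliest such window starts at 16:00.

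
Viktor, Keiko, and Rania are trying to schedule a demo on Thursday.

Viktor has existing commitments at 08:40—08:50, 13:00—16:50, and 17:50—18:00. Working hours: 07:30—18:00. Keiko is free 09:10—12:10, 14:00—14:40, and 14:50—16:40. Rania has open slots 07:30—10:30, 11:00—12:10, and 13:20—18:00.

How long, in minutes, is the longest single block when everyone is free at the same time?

80 minutes

Viktor free within 07:30–18:00: 07:30–08:40, 08:50–13:00, 16:50–17:50.
Viktor ∩ Keiko: 09:10–12:10.
Viktor ∩ Keiko ∩ Rania: 09:10–10:30, 11:00–12:10.
Common window lengths: 80, 70 min; longest is 80.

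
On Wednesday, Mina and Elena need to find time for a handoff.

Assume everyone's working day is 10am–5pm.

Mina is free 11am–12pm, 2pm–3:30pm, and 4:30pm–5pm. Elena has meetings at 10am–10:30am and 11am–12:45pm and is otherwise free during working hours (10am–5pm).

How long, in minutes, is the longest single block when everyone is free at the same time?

Elena free within 10:00–17:00: 10:30–11:00, 12:45–17:00.
Mina ∩ Elena: 14:00–15:30, 16:30–17:00.
Common window lengths: 90, 30 min; longest is 90.

90 minutes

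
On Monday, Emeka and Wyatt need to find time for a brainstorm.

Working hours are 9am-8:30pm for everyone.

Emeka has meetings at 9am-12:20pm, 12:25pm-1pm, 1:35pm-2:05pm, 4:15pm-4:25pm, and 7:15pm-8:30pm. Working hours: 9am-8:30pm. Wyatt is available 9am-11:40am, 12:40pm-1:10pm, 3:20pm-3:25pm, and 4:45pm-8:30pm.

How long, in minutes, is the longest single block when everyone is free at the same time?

Emeka free within 09:00–20:30: 12:20–12:25, 13:00–13:35, 14:05–16:15, 16:25–19:15.
Emeka ∩ Wyatt: 13:00–13:10, 15:20–15:25, 16:45–19:15.
Common window lengths: 10, 5, 150 min; longest is 150.

150 minutes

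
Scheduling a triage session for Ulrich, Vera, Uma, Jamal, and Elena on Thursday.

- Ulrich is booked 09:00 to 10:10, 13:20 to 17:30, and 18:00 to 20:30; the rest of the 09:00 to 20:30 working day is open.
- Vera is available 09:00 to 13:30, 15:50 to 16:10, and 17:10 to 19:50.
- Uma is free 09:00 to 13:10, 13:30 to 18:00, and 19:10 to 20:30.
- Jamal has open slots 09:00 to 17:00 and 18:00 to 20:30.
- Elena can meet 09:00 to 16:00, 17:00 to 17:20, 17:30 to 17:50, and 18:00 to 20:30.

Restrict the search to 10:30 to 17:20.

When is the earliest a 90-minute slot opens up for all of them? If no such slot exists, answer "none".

10:30

Ulrich free within 09:00–20:30: 10:10–13:20, 17:30–18:00.
Ulrich ∩ Vera: 10:10–13:20, 17:30–18:00.
Ulrich ∩ Vera ∩ Uma: 10:10–13:10, 17:30–18:00.
Ulrich ∩ Vera ∩ Uma ∩ Jamal: 10:10–13:10.
Ulrich ∩ Vera ∩ Uma ∩ Jamal ∩ Elena: 10:10–13:10.
Restricted to 10:30–17:20: 10:30–13:10.
Windows ≥ 90 min: 10:30–13:10.
Earliest such window starts at 10:30.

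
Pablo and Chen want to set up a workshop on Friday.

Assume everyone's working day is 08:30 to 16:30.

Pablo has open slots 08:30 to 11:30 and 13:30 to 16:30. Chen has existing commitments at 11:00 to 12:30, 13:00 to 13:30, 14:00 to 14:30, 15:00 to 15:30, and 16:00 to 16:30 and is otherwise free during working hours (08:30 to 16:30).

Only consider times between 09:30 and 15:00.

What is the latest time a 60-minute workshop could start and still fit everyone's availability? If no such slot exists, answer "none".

10:00

Chen free within 08:30–16:30: 08:30–11:00, 12:30–13:00, 13:30–14:00, 14:30–15:00, 15:30–16:00.
Pablo ∩ Chen: 08:30–11:00, 13:30–14:00, 14:30–15:00, 15:30–16:00.
Restricted to 09:30–15:00: 09:30–11:00, 13:30–14:00, 14:30–15:00.
Windows ≥ 60 min: 09:30–11:00.
Latest start in the last window 09:30–11:00 is 11:00 − 60 min = 10:00.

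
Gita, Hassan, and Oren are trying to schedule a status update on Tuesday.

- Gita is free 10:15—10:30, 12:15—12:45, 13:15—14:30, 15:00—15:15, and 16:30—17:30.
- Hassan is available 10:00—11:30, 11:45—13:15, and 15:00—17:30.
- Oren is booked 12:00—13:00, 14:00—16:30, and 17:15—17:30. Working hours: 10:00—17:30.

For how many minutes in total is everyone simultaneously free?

60 minutes

Oren free within 10:00–17:30: 10:00–12:00, 13:00–14:00, 16:30–17:15.
Gita ∩ Hassan: 10:15–10:30, 12:15–12:45, 15:00–15:15, 16:30–17:30.
Gita ∩ Hassan ∩ Oren: 10:15–10:30, 16:30–17:15.
Total common minutes: 15 + 45 = 60.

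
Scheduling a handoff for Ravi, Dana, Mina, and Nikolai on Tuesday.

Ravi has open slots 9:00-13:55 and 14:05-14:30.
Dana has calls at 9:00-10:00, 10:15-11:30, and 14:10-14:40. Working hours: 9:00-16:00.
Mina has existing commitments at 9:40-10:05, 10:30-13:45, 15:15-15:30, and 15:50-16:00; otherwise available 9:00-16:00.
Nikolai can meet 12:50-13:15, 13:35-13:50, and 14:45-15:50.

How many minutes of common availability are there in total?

Dana free within 09:00–16:00: 10:00–10:15, 11:30–14:10, 14:40–16:00.
Mina free within 09:00–16:00: 09:00–09:40, 10:05–10:30, 13:45–15:15, 15:30–15:50.
Ravi ∩ Dana: 10:00–10:15, 11:30–13:55, 14:05–14:10.
Ravi ∩ Dana ∩ Mina: 10:05–10:15, 13:45–13:55, 14:05–14:10.
Ravi ∩ Dana ∩ Mina ∩ Nikolai: 13:45–13:50.
Total common minutes: 5.

5 minutes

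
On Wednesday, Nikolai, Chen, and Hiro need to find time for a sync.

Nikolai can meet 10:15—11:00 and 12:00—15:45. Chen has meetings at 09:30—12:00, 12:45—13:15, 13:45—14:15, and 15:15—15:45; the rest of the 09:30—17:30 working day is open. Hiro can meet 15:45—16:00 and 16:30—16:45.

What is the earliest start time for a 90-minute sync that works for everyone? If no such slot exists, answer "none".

Chen free within 09:30–17:30: 12:00–12:45, 13:15–13:45, 14:15–15:15, 15:45–17:30.
Nikolai ∩ Chen: 12:00–12:45, 13:15–13:45, 14:15–15:15.
Nikolai ∩ Chen ∩ Hiro: (none).
Windows ≥ 90 min: (none).

none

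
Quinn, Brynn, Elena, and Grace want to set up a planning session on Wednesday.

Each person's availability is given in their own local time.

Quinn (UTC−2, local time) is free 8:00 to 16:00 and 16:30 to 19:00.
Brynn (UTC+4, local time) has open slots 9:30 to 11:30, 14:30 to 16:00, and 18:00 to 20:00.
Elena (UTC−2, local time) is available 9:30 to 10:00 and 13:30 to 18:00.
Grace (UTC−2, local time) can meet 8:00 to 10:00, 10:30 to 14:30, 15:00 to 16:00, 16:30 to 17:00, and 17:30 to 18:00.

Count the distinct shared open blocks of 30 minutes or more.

Quinn → UTC: 10:00–18:00, 18:30–21:00.
Brynn → UTC: 05:30–07:30, 10:30–12:00, 14:00–16:00.
Elena → UTC: 11:30–12:00, 15:30–20:00.
Grace → UTC: 10:00–12:00, 12:30–16:30, 17:00–18:00, 18:30–19:00, 19:30–20:00.
Quinn ∩ Brynn: 10:30–12:00, 14:00–16:00.
Quinn ∩ Brynn ∩ Elena: 11:30–12:00, 15:30–16:00.
Quinn ∩ Brynn ∩ Elena ∩ Grace: 11:30–12:00, 15:30–16:00.
Windows ≥ 30 min: 11:30–12:00, 15:30–16:00.
That's 2 windows.

2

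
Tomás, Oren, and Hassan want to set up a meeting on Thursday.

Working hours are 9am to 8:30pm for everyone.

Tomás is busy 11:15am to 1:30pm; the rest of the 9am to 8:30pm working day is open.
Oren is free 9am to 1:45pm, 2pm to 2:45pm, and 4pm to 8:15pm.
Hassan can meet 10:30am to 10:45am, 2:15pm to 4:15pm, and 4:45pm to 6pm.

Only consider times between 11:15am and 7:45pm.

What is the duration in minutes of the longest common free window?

75 minutes

Tomás free within 09:00–20:30: 09:00–11:15, 13:30–20:30.
Tomás ∩ Oren: 09:00–11:15, 13:30–13:45, 14:00–14:45, 16:00–20:15.
Tomás ∩ Oren ∩ Hassan: 10:30–10:45, 14:15–14:45, 16:00–16:15, 16:45–18:00.
Restricted to 11:15–19:45: 14:15–14:45, 16:00–16:15, 16:45–18:00.
Common window lengths: 30, 15, 75 min; longest is 75.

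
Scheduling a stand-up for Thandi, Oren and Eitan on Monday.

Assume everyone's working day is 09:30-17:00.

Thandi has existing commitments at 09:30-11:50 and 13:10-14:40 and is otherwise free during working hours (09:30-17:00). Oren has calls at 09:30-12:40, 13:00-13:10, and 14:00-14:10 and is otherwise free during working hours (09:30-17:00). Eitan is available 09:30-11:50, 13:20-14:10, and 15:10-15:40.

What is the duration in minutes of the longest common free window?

30 minutes

Thandi free within 09:30–17:00: 11:50–13:10, 14:40–17:00.
Oren free within 09:30–17:00: 12:40–13:00, 13:10–14:00, 14:10–17:00.
Thandi ∩ Oren: 12:40–13:00, 14:40–17:00.
Thandi ∩ Oren ∩ Eitan: 15:10–15:40.
Single common window of 30 minutes.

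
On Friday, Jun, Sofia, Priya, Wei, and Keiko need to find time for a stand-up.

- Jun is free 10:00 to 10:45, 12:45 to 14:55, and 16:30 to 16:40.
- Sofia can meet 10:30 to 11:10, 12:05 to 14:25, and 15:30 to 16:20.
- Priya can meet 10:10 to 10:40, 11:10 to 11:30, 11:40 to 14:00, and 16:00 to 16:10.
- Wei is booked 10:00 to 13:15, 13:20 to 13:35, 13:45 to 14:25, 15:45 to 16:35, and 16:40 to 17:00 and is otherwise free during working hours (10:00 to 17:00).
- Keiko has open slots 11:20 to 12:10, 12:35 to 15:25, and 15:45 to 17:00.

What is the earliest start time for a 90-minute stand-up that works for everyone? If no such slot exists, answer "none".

Wei free within 10:00–17:00: 13:15–13:20, 13:35–13:45, 14:25–15:45, 16:35–16:40.
Jun ∩ Sofia: 10:30–10:45, 12:45–14:25.
Jun ∩ Sofia ∩ Priya: 10:30–10:40, 12:45–14:00.
Jun ∩ Sofia ∩ Priya ∩ Wei: 13:15–13:20, 13:35–13:45.
Jun ∩ Sofia ∩ Priya ∩ Wei ∩ Keiko: 13:15–13:20, 13:35–13:45.
Windows ≥ 90 min: (none).

none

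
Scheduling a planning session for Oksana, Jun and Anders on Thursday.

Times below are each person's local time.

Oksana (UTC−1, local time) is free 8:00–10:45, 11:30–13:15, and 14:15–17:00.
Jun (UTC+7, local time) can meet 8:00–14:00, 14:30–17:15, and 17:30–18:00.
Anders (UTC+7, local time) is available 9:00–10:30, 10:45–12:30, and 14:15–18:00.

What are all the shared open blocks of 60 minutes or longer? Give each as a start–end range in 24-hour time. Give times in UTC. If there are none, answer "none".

Oksana → UTC: 09:00–11:45, 12:30–14:15, 15:15–18:00.
Jun → UTC: 01:00–07:00, 07:30–10:15, 10:30–11:00.
Anders → UTC: 02:00–03:30, 03:45–05:30, 07:15–11:00.
Oksana ∩ Jun: 09:00–10:15, 10:30–11:00.
Oksana ∩ Jun ∩ Anders: 09:00–10:15, 10:30–11:00.
Windows ≥ 60 min: 09:00–10:15.

09:00–10:15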